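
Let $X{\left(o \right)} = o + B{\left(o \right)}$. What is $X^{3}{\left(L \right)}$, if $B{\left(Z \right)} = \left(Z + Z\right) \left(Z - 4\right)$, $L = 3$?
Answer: $-27$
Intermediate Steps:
$B{\left(Z \right)} = 2 Z \left(-4 + Z\right)$
$X{\left(o \right)} = o + 2 o \left(-4 + o\right)$
$X^{3}{\left(L \right)} = \left(3 \left(-7 + 2 \cdot 3\right)\right)^{3} = \left(3 \left(-7 + 6\right)\right)^{3} = \left(3 \left(-1\right)\right)^{3} = \left(-3\right)^{3} = -27$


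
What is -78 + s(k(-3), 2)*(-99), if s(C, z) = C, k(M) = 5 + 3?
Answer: -870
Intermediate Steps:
k(M) = 8
-78 + s(k(-3), 2)*(-99) = -78 + 8*(-99) = -78 - 792 = -870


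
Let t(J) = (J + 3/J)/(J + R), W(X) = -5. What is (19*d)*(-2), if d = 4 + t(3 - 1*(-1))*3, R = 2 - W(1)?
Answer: -4427/22 ≈ -201.23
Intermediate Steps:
R = 7 (R = 2 - 1*(-5) = 2 + 5 = 7)
t(J) = (J + 3/J)/(7 + J) (t(J) = (J + 3/J)/(J + 7) = (J + 3/J)/(7 + J))
d = 233/44 (d = 4 + ((3 + (3 - 1*(-1))²)/((3 - 1*(-1))*(7 + (3 - 1*(-1)))))*3 = 4 + ((3 + (3 + 1)²)/((3 + 1)*(7 + (3 + 1))))*3 = 4 + ((3 + 4²)/(4*(7 + 4)))*3 = 4 + ((¼)*(3 + 16)/11)*3 = 4 + ((¼)*(1/11)*19)*3 = 4 + (19/44)*3 = 4 + 57/44 = 233/44 ≈ 5.2955)
(19*d)*(-2) = (19*(233/44))*(-2) = (4427/44)*(-2) = -4427/22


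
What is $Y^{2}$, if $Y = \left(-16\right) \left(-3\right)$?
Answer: $2304$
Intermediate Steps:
$Y = 48$
$Y^{2} = 48^{2} = 2304$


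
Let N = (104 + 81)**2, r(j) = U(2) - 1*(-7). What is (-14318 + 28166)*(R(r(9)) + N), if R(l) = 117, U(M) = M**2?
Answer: 475568016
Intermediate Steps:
r(j) = 11 (r(j) = 2**2 - 1*(-7) = 4 + 7 = 11)
N = 34225 (N = 185**2 = 34225)
(-14318 + 28166)*(R(r(9)) + N) = (-14318 + 28166)*(117 + 34225) = 13848*34342 = 475568016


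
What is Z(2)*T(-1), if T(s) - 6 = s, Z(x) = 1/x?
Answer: 5/2 ≈ 2.5000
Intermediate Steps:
Z(x) = 1/x
T(s) = 6 + s
Z(2)*T(-1) = (6 - 1)/2 = (1/2)*5 = 5/2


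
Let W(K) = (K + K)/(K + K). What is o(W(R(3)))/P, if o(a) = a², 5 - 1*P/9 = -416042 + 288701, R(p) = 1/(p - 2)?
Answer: 1/1146114 ≈ 8.7251e-7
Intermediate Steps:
R(p) = 1/(-2 + p)
W(K) = 1 (W(K) = (2*K)/((2*K)) = (2*K)*(1/(2*K)) = 1)
P = 1146114 (P = 45 - 9*(-416042 + 288701) = 45 - 9*(-127341) = 45 + 1146069 = 1146114)
o(W(R(3)))/P = 1²/1146114 = 1*(1/1146114) = 1/1146114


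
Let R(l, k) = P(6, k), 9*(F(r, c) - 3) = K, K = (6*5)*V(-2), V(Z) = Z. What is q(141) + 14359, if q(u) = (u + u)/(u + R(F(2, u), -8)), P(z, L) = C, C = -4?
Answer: 1967465/137 ≈ 14361.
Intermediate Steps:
P(z, L) = -4
K = -60 (K = (6*5)*(-2) = 30*(-2) = -60)
F(r, c) = -11/3 (F(r, c) = 3 + (1/9)*(-60) = 3 - 20/3 = -11/3)
R(l, k) = -4
q(u) = 2*u/(-4 + u) (q(u) = (u + u)/(u - 4) = (2*u)/(-4 + u) = 2*u/(-4 + u))
q(141) + 14359 = 2*141/(-4 + 141) + 14359 = 2*141/137 + 14359 = 2*141*(1/137) + 14359 = 282/137 + 14359 = 1967465/137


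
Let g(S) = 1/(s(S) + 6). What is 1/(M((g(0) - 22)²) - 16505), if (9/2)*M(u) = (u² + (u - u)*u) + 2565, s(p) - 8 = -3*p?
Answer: 172872/6128158681 ≈ 2.8209e-5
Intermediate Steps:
s(p) = 8 - 3*p
g(S) = 1/(14 - 3*S) (g(S) = 1/((8 - 3*S) + 6) = 1/(14 - 3*S))
M(u) = 570 + 2*u²/9 (M(u) = 2*((u² + (u - u)*u) + 2565)/9 = 2*((u² + 0*u) + 2565)/9 = 2*((u² + 0) + 2565)/9 = 2*(u² + 2565)/9 = 2*(2565 + u²)/9 = 570 + 2*u²/9)
1/(M((g(0) - 22)²) - 16505) = 1/((570 + 2*((-1/(-14 + 3*0) - 22)²)²/9) - 16505) = 1/((570 + 2*((-1/(-14 + 0) - 22)²)²/9) - 16505) = 1/((570 + 2*((-1/(-14) - 22)²)²/9) - 16505) = 1/((570 + 2*((-1*(-1/14) - 22)²)²/9) - 16505) = 1/((570 + 2*((1/14 - 22)²)²/9) - 16505) = 1/((570 + 2*((-307/14)²)²/9) - 16505) = 1/((570 + 2*(94249/196)²/9) - 16505) = 1/((570 + (2/9)*(8882874001/38416)) - 16505) = 1/((570 + 8882874001/172872) - 16505) = 1/(8981411041/172872 - 16505) = 1/(6128158681/172872) = 172872/6128158681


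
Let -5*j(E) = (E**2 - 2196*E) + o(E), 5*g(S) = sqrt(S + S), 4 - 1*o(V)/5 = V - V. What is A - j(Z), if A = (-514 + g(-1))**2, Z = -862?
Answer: 19784978/25 - 1028*I*sqrt(2)/5 ≈ 7.914e+5 - 290.76*I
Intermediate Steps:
o(V) = 20 (o(V) = 20 - 5*(V - V) = 20 - 5*0 = 20 + 0 = 20)
g(S) = sqrt(2)*sqrt(S)/5 (g(S) = sqrt(S + S)/5 = sqrt(2*S)/5 = (sqrt(2)*sqrt(S))/5 = sqrt(2)*sqrt(S)/5)
A = (-514 + I*sqrt(2)/5)**2 (A = (-514 + sqrt(2)*sqrt(-1)/5)**2 = (-514 + sqrt(2)*I/5)**2 = (-514 + I*sqrt(2)/5)**2 ≈ 2.642e+5 - 291.0*I)
j(E) = -4 - E**2/5 + 2196*E/5 (j(E) = -((E**2 - 2196*E) + 20)/5 = -(20 + E**2 - 2196*E)/5 = -4 - E**2/5 + 2196*E/5)
A - j(Z) = (2570 - I*sqrt(2))**2/25 - (-4 - 1/5*(-862)**2 + (2196/5)*(-862)) = (2570 - I*sqrt(2))**2/25 - (-4 - 1/5*743044 - 1892952/5) = (2570 - I*sqrt(2))**2/25 - (-4 - 743044/5 - 1892952/5) = (2570 - I*sqrt(2))**2/25 - 1*(-2636016/5) = (2570 - I*sqrt(2))**2/25 + 2636016/5 = 2636016/5 + (2570 - I*sqrt(2))**2/25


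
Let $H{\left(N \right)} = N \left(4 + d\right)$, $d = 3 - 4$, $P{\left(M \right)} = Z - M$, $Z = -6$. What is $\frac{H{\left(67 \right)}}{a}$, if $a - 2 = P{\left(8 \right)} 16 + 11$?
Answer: $- \frac{201}{211} \approx -0.95261$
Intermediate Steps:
$P{\left(M \right)} = -6 - M$
$d = -1$
$H{\left(N \right)} = 3 N$ ($H{\left(N \right)} = N \left(4 - 1\right) = N 3 = 3 N$)
$a = -211$ ($a = 2 + \left(\left(-6 - 8\right) 16 + 11\right) = 2 + \left(\left(-14\right) 16 + 11\right) = 2 + \left(-224 + 11\right) = 2 - 213 = -211$)
$\frac{H{\left(67 \right)}}{a} = \frac{3 \cdot 67}{-211} = 201 \left(- \frac{1}{211}\right) = - \frac{201}{211}$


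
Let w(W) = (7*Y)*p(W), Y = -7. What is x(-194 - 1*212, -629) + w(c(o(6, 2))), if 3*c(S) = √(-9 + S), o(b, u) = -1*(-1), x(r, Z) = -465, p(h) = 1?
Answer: -514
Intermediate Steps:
o(b, u) = 1
c(S) = √(-9 + S)/3
w(W) = -49 (w(W) = (7*(-7))*1 = -49*1 = -49)
x(-194 - 1*212, -629) + w(c(o(6, 2))) = -465 - 49 = -514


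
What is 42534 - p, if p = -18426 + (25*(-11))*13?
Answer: 64535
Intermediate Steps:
p = -22001 (p = -18426 - 275*13 = -18426 - 3575 = -22001)
42534 - p = 42534 - 1*(-22001) = 42534 + 22001 = 64535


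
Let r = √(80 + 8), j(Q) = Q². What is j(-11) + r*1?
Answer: 121 + 2*√22 ≈ 130.38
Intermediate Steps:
r = 2*√22 (r = √88 = 2*√22 ≈ 9.3808)
j(-11) + r*1 = (-11)² + (2*√22)*1 = 121 + 2*√22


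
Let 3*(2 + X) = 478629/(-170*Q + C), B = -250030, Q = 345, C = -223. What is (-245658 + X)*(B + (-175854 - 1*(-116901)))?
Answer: 4468790454094709/58873 ≈ 7.5906e+10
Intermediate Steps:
X = -277289/58873 (X = -2 + (478629/(-170*345 - 223))/3 = -2 + (478629/(-58650 - 223))/3 = -2 + (478629/(-58873))/3 = -2 + (478629*(-1/58873))/3 = -2 + (⅓)*(-478629/58873) = -2 - 159543/58873 = -277289/58873 ≈ -4.7100)
(-245658 + X)*(B + (-175854 - 1*(-116901))) = (-245658 - 277289/58873)*(-250030 + (-175854 - 1*(-116901))) = -14462900723*(-250030 + (-175854 + 116901))/58873 = -14462900723*(-250030 - 58953)/58873 = -14462900723/58873*(-308983) = 4468790454094709/58873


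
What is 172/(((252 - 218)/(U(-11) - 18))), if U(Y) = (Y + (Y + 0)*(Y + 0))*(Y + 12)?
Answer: 7912/17 ≈ 465.41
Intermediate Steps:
U(Y) = (12 + Y)*(Y + Y²) (U(Y) = (Y + Y*Y)*(12 + Y) = (Y + Y²)*(12 + Y) = (12 + Y)*(Y + Y²))
172/(((252 - 218)/(U(-11) - 18))) = 172/(((252 - 218)/(-11*(12 + (-11)² + 13*(-11)) - 18))) = 172/((34/(-11*(12 + 121 - 143) - 18))) = 172/((34/(-11*(-10) - 18))) = 172/((34/(110 - 18))) = 172/((34/92)) = 172/((34*(1/92))) = 172/(17/46) = 172*(46/17) = 7912/17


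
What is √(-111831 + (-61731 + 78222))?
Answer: 2*I*√23835 ≈ 308.77*I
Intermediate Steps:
√(-111831 + (-61731 + 78222)) = √(-111831 + 16491) = √(-95340) = 2*I*√23835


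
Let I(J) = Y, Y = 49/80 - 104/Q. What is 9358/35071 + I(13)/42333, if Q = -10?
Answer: 31723074671/118772851440 ≈ 0.26709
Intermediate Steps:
Y = 881/80 (Y = 49/80 - 104/(-10) = 49*(1/80) - 104*(-⅒) = 49/80 + 52/5 = 881/80 ≈ 11.012)
I(J) = 881/80
9358/35071 + I(13)/42333 = 9358/35071 + (881/80)/42333 = 9358*(1/35071) + (881/80)*(1/42333) = 9358/35071 + 881/3386640 = 31723074671/118772851440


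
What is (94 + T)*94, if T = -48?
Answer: 4324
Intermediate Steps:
(94 + T)*94 = (94 - 48)*94 = 46*94 = 4324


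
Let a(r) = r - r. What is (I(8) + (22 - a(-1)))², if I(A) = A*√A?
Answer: 996 + 704*√2 ≈ 1991.6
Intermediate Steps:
I(A) = A^(3/2)
a(r) = 0
(I(8) + (22 - a(-1)))² = (8^(3/2) + (22 - 1*0))² = (16*√2 + (22 + 0))² = (16*√2 + 22)² = (22 + 16*√2)²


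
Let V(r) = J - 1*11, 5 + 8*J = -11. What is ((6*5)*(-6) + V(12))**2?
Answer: 37249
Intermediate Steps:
J = -2 (J = -5/8 + (1/8)*(-11) = -5/8 - 11/8 = -2)
V(r) = -13 (V(r) = -2 - 1*11 = -2 - 11 = -13)
((6*5)*(-6) + V(12))**2 = ((6*5)*(-6) - 13)**2 = (30*(-6) - 13)**2 = (-180 - 13)**2 = (-193)**2 = 37249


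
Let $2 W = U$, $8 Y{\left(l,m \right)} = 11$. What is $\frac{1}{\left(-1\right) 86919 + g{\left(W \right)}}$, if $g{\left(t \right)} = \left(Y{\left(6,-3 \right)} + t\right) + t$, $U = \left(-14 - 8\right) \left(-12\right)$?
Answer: $- \frac{8}{693229} \approx -1.154 \cdot 10^{-5}$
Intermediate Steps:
$Y{\left(l,m \right)} = \frac{11}{8}$ ($Y{\left(l,m \right)} = \frac{1}{8} \cdot 11 = \frac{11}{8}$)
$U = 264$ ($U = \left(-22\right) \left(-12\right) = 264$)
$W = 132$ ($W = \frac{1}{2} \cdot 264 = 132$)
$g{\left(t \right)} = \frac{11}{8} + 2 t$ ($g{\left(t \right)} = \left(\frac{11}{8} + t\right) + t = \frac{11}{8} + 2 t$)
$\frac{1}{\left(-1\right) 86919 + g{\left(W \right)}} = \frac{1}{\left(-1\right) 86919 + \left(\frac{11}{8} + 2 \cdot 132\right)} = \frac{1}{-86919 + \left(\frac{11}{8} + 264\right)} = \frac{1}{-86919 + \frac{2123}{8}} = \frac{1}{- \frac{693229}{8}} = - \frac{8}{693229}$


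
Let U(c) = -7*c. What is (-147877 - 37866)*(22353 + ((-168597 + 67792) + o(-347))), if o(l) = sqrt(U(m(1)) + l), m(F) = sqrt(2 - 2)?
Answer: 14571909836 - 185743*I*sqrt(347) ≈ 1.4572e+10 - 3.46e+6*I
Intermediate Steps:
m(F) = 0 (m(F) = sqrt(0) = 0)
o(l) = sqrt(l) (o(l) = sqrt(-7*0 + l) = sqrt(0 + l) = sqrt(l))
(-147877 - 37866)*(22353 + ((-168597 + 67792) + o(-347))) = (-147877 - 37866)*(22353 + ((-168597 + 67792) + sqrt(-347))) = -185743*(22353 + (-100805 + I*sqrt(347))) = -185743*(-78452 + I*sqrt(347)) = 14571909836 - 185743*I*sqrt(347)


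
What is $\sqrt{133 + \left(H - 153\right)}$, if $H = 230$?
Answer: $\sqrt{210} \approx 14.491$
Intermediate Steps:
$\sqrt{133 + \left(H - 153\right)} = \sqrt{133 + \left(230 - 153\right)} = \sqrt{133 + 77} = \sqrt{210}$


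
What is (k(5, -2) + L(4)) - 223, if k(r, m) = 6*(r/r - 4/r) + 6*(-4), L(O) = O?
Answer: -1209/5 ≈ -241.80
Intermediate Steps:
k(r, m) = -18 - 24/r (k(r, m) = 6*(1 - 4/r) - 24 = (6 - 24/r) - 24 = -18 - 24/r)
(k(5, -2) + L(4)) - 223 = ((-18 - 24/5) + 4) - 223 = (-114/5 + 4) - 223 = -94/5 - 223 = -1209/5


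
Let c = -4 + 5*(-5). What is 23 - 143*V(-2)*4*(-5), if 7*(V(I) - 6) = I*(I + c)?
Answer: 297601/7 ≈ 42514.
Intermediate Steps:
c = -29 (c = -4 - 25 = -29)
V(I) = 6 + I*(-29 + I)/7 (V(I) = 6 + (I*(I - 29))/7 = 6 + (I*(-29 + I))/7 = 6 + I*(-29 + I)/7)
23 - 143*V(-2)*4*(-5) = 23 - 143*(6 - 29/7*(-2) + (⅐)*(-2)²)*4*(-5) = 23 - 143*(6 + 58/7 + (⅐)*4)*4*(-5) = 23 - 143*(6 + 58/7 + 4/7)*4*(-5) = 23 - 143*(104/7)*4*(-5) = 23 - 59488*(-5)/7 = 23 - 143*(-2080/7) = 23 + 297440/7 = 297601/7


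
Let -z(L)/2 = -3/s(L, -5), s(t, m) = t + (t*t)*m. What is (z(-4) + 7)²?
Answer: 9409/196 ≈ 48.005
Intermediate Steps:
s(t, m) = t + m*t² (s(t, m) = t + t²*m = t + m*t²)
z(L) = 6/(L*(1 - 5*L)) (z(L) = -(-6)/(L*(1 - 5*L)) = 6/(L*(1 - 5*L)))
(z(-4) + 7)² = (-6/(-4*(-1 + 5*(-4))) + 7)² = (-6*(-¼)/(-1 - 20) + 7)² = (-6*(-¼)/(-21) + 7)² = (-6*(-¼)*(-1/21) + 7)² = (-1/14 + 7)² = (97/14)² = 9409/196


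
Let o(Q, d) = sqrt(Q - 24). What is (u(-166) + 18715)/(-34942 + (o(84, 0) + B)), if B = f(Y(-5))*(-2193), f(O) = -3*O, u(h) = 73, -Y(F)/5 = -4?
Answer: 226954343/1167362873 - 4697*sqrt(15)/1167362873 ≈ 0.19440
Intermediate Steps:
Y(F) = 20 (Y(F) = -5*(-4) = 20)
o(Q, d) = sqrt(-24 + Q)
B = 131580 (B = -3*20*(-2193) = -60*(-2193) = 131580)
(u(-166) + 18715)/(-34942 + (o(84, 0) + B)) = (73 + 18715)/(-34942 + (sqrt(-24 + 84) + 131580)) = 18788/(-34942 + (sqrt(60) + 131580)) = 18788/(-34942 + (2*sqrt(15) + 131580)) = 18788/(-34942 + (131580 + 2*sqrt(15))) = 18788/(96638 + 2*sqrt(15))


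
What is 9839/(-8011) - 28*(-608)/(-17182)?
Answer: -152716481/68822501 ≈ -2.2190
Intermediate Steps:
9839/(-8011) - 28*(-608)/(-17182) = 9839*(-1/8011) + 17024*(-1/17182) = -9839/8011 - 8512/8591 = -152716481/68822501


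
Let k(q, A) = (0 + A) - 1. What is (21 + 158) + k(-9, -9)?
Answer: 169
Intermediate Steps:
k(q, A) = -1 + A (k(q, A) = A - 1 = -1 + A)
(21 + 158) + k(-9, -9) = (21 + 158) + (-1 - 9) = 179 - 10 = 169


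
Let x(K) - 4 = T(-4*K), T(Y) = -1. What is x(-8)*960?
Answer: 2880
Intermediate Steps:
x(K) = 3 (x(K) = 4 - 1 = 3)
x(-8)*960 = 3*960 = 2880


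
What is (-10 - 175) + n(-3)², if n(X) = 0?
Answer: -185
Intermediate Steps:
(-10 - 175) + n(-3)² = (-10 - 175) + 0² = -185 + 0 = -185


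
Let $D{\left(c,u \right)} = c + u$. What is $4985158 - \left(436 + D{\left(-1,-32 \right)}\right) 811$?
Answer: $4658325$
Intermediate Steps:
$4985158 - \left(436 + D{\left(-1,-32 \right)}\right) 811 = 4985158 - \left(436 - 33\right) 811 = 4985158 - 403 \cdot 811 = 4985158 - 326833 = 4658325$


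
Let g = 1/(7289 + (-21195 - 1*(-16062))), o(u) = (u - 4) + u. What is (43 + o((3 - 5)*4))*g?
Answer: 23/2156 ≈ 0.010668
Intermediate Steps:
o(u) = -4 + 2*u (o(u) = (-4 + u) + u = -4 + 2*u)
g = 1/2156 (g = 1/(7289 + (-21195 + 16062)) = 1/(7289 - 5133) = 1/2156 ≈ 0.00046382)
(43 + o((3 - 5)*4))*g = (43 + (-4 + 2*((3 - 5)*4)))*(1/2156) = (43 + (-4 + 2*(-2*4)))*(1/2156) = (43 + (-4 + 2*(-8)))*(1/2156) = (43 + (-4 - 16))*(1/2156) = (43 - 20)*(1/2156) = 23*(1/2156) = 23/2156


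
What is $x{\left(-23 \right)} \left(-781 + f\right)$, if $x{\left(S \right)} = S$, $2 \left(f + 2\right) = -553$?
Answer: $\frac{48737}{2} \approx 24369.0$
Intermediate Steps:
$f = - \frac{557}{2}$ ($f = -2 + \frac{1}{2} \left(-553\right) = -2 - \frac{553}{2} = - \frac{557}{2} \approx -278.5$)
$x{\left(-23 \right)} \left(-781 + f\right) = - 23 \left(-781 - \frac{557}{2}\right) = \left(-23\right) \left(- \frac{2119}{2}\right) = \frac{48737}{2}$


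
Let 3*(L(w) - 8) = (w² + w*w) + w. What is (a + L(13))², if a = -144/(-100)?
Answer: 9991921/625 ≈ 15987.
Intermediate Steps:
L(w) = 8 + w/3 + 2*w²/3 (L(w) = 8 + ((w² + w*w) + w)/3 = 8 + ((w² + w²) + w)/3 = 8 + (2*w² + w)/3 = 8 + (w + 2*w²)/3 = 8 + (w/3 + 2*w²/3) = 8 + w/3 + 2*w²/3)
a = 36/25 (a = -144*(-1/100) = 36/25 ≈ 1.4400)
(a + L(13))² = (36/25 + (8 + (⅓)*13 + (⅔)*13²))² = (36/25 + (8 + 13/3 + (⅔)*169))² = (36/25 + (8 + 13/3 + 338/3))² = (36/25 + 125)² = (3161/25)² = 9991921/625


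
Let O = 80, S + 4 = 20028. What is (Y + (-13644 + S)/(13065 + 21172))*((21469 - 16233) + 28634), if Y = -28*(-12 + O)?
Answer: -2207675999160/34237 ≈ -6.4482e+7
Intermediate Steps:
S = 20024 (S = -4 + 20028 = 20024)
Y = -1904 (Y = -28*(-12 + 80) = -28*68 = -1904)
(Y + (-13644 + S)/(13065 + 21172))*((21469 - 16233) + 28634) = (-1904 + (-13644 + 20024)/(13065 + 21172))*((21469 - 16233) + 28634) = (-1904 + 6380/34237)*(5236 + 28634) = (-1904 + 6380*(1/34237))*33870 = (-1904 + 6380/34237)*33870 = -65180868/34237*33870 = -2207675999160/34237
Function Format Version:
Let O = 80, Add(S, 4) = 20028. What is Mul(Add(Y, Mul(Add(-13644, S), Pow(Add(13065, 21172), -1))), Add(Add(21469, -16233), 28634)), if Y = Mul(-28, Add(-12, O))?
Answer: Rational(-2207675999160, 34237) ≈ -6.4482e+7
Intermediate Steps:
S = 20024 (S = Add(-4, 20028) = 20024)
Y = -1904 (Y = Mul(-28, Add(-12, 80)) = Mul(-28, 68) = -1904)
Mul(Add(Y, Mul(Add(-13644, S), Pow(Add(13065, 21172), -1))), Add(Add(21469, -16233), 28634)) = Mul(Add(-1904, Mul(Add(-13644, 20024), Pow(Add(13065, 21172), -1))), Add(Add(21469, -16233), 28634)) = Mul(Add(-1904, Mul(6380, Pow(34237, -1))), Add(5236, 28634)) = Mul(Add(-1904, Mul(6380, Rational(1, 34237))), 33870) = Mul(Add(-1904, Rational(6380, 34237)), 33870) = Mul(Rational(-65180868, 34237), 33870) = Rational(-2207675999160, 34237)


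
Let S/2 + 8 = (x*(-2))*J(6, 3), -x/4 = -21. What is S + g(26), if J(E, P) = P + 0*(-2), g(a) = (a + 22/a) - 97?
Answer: -14224/13 ≈ -1094.2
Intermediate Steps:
x = 84 (x = -4*(-21) = 84)
g(a) = -97 + a + 22/a
J(E, P) = P (J(E, P) = P + 0 = P)
S = -1024 (S = -16 + 2*((84*(-2))*3) = -16 + 2*(-168*3) = -16 + 2*(-504) = -16 - 1008 = -1024)
S + g(26) = -1024 + (-97 + 26 + 22/26) = -1024 + (-97 + 26 + 22*(1/26)) = -1024 + (-97 + 26 + 11/13) = -1024 - 912/13 = -14224/13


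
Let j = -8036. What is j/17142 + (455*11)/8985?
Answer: 151025/1711343 ≈ 0.088249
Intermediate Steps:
j/17142 + (455*11)/8985 = -8036/17142 + (455*11)/8985 = -8036*1/17142 + 5005*(1/8985) = -4018/8571 + 1001/1797 = 151025/1711343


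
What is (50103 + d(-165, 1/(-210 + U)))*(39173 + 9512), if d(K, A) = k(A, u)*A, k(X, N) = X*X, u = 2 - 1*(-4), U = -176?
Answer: 140288095391748395/57512456 ≈ 2.4393e+9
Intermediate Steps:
u = 6 (u = 2 + 4 = 6)
k(X, N) = X²
d(K, A) = A³ (d(K, A) = A²*A = A³)
(50103 + d(-165, 1/(-210 + U)))*(39173 + 9512) = (50103 + (1/(-210 - 176))³)*(39173 + 9512) = (50103 + (1/(-386))³)*48685 = (50103 + (-1/386)³)*48685 = (50103 - 1/57512456)*48685 = (2881546582967/57512456)*48685 = 140288095391748395/57512456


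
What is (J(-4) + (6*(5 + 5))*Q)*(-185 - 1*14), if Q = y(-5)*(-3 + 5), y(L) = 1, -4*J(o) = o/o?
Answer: -95321/4 ≈ -23830.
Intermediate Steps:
J(o) = -¼ (J(o) = -o/(4*o) = -¼*1 = -¼)
Q = 2 (Q = 1*(-3 + 5) = 1*2 = 2)
(J(-4) + (6*(5 + 5))*Q)*(-185 - 1*14) = (-¼ + (6*(5 + 5))*2)*(-185 - 1*14) = (-¼ + (6*10)*2)*(-185 - 14) = (-¼ + 60*2)*(-199) = (-¼ + 120)*(-199) = (479/4)*(-199) = -95321/4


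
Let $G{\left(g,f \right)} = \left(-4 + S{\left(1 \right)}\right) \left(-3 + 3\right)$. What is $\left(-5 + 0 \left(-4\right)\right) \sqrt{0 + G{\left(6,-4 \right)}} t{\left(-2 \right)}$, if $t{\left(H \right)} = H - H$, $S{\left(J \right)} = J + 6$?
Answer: $0$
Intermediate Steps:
$S{\left(J \right)} = 6 + J$
$G{\left(g,f \right)} = 0$ ($G{\left(g,f \right)} = \left(-4 + \left(6 + 1\right)\right) \left(-3 + 3\right) = \left(-4 + 7\right) 0 = 3 \cdot 0 = 0$)
$t{\left(H \right)} = 0$
$\left(-5 + 0 \left(-4\right)\right) \sqrt{0 + G{\left(6,-4 \right)}} t{\left(-2 \right)} = \left(-5 + 0 \left(-4\right)\right) \sqrt{0 + 0} \cdot 0 = \left(-5 + 0\right) \sqrt{0} \cdot 0 = \left(-5\right) 0 \cdot 0 = 0 \cdot 0 = 0$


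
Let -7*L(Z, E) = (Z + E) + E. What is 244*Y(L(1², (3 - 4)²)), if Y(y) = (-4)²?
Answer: 3904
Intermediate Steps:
L(Z, E) = -2*E/7 - Z/7 (L(Z, E) = -((Z + E) + E)/7 = -((E + Z) + E)/7 = -(Z + 2*E)/7 = -2*E/7 - Z/7)
Y(y) = 16
244*Y(L(1², (3 - 4)²)) = 244*16 = 3904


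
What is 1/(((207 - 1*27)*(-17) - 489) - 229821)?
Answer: -1/233370 ≈ -4.2850e-6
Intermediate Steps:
1/(((207 - 1*27)*(-17) - 489) - 229821) = 1/(((207 - 27)*(-17) - 489) - 229821) = 1/((180*(-17) - 489) - 229821) = 1/((-3060 - 489) - 229821) = 1/(-3549 - 229821) = 1/(-233370) = -1/233370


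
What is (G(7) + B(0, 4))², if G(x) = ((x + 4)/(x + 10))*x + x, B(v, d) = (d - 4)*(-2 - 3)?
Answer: 38416/289 ≈ 132.93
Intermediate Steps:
B(v, d) = 20 - 5*d (B(v, d) = (-4 + d)*(-5) = 20 - 5*d)
G(x) = x + x*(4 + x)/(10 + x) (G(x) = ((4 + x)/(10 + x))*x + x = x*(4 + x)/(10 + x) + x = x + x*(4 + x)/(10 + x))
(G(7) + B(0, 4))² = (2*7*(7 + 7)/(10 + 7) + (20 - 5*4))² = (2*7*14/17 + (20 - 20))² = (2*7*(1/17)*14 + 0)² = (196/17 + 0)² = (196/17)² = 38416/289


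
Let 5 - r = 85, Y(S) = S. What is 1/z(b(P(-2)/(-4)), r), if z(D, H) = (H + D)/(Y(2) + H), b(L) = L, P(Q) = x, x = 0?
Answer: 39/40 ≈ 0.97500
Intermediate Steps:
P(Q) = 0
r = -80 (r = 5 - 1*85 = 5 - 85 = -80)
z(D, H) = (D + H)/(2 + H) (z(D, H) = (H + D)/(2 + H) = (D + H)/(2 + H))
1/z(b(P(-2)/(-4)), r) = 1/((0/(-4) - 80)/(2 - 80)) = 1/((0*(-1/4) - 80)/(-78)) = 1/(-(0 - 80)/78) = 1/(-1/78*(-80)) = 1/(40/39) = 39/40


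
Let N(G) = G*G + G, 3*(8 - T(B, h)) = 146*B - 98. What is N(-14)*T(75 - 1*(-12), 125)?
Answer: -2289560/3 ≈ -7.6319e+5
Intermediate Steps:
T(B, h) = 122/3 - 146*B/3 (T(B, h) = 8 - (146*B - 98)/3 = 8 - (-98 + 146*B)/3 = 8 + (98/3 - 146*B/3) = 122/3 - 146*B/3)
N(G) = G + G² (N(G) = G² + G = G + G²)
N(-14)*T(75 - 1*(-12), 125) = (-14*(1 - 14))*(122/3 - 146*(75 - 1*(-12))/3) = (-14*(-13))*(122/3 - 146*(75 + 12)/3) = 182*(122/3 - 146/3*87) = 182*(122/3 - 4234) = 182*(-12580/3) = -2289560/3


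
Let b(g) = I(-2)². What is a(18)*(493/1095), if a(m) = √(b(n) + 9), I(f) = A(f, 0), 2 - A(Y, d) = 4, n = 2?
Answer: 493*√13/1095 ≈ 1.6233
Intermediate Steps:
A(Y, d) = -2 (A(Y, d) = 2 - 1*4 = 2 - 4 = -2)
I(f) = -2
b(g) = 4 (b(g) = (-2)² = 4)
a(m) = √13 (a(m) = √(4 + 9) = √13)
a(18)*(493/1095) = √13*(493/1095) = 493*√13/1095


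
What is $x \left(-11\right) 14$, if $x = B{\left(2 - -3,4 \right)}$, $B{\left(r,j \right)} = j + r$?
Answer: $-1386$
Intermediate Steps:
$x = 9$ ($x = 4 + \left(2 - -3\right) = 4 + \left(2 + 3\right) = 4 + 5 = 9$)
$x \left(-11\right) 14 = 9 \left(-11\right) 14 = \left(-99\right) 14 = -1386$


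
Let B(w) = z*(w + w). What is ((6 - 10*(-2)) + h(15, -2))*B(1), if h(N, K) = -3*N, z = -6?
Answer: 228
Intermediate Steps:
B(w) = -12*w (B(w) = -6*(w + w) = -12*w)
((6 - 10*(-2)) + h(15, -2))*B(1) = ((6 - 10*(-2)) - 3*15)*(-12*1) = ((6 + 20) - 45)*(-12) = (26 - 45)*(-12) = -19*(-12) = 228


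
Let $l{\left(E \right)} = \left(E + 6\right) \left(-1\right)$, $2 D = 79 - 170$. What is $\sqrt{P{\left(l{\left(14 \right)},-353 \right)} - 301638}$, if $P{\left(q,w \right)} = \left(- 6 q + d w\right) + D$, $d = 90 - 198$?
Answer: $\frac{i \sqrt{1053758}}{2} \approx 513.26 i$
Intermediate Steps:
$d = -108$ ($d = 90 - 198 = -108$)
$D = - \frac{91}{2}$ ($D = \frac{79 - 170}{2} = \frac{1}{2} \left(-91\right) = - \frac{91}{2} \approx -45.5$)
$l{\left(E \right)} = -6 - E$ ($l{\left(E \right)} = \left(6 + E\right) \left(-1\right) = -6 - E$)
$P{\left(q,w \right)} = - \frac{91}{2} - 108 w - 6 q$ ($P{\left(q,w \right)} = \left(- 6 q - 108 w\right) - \frac{91}{2} = \left(- 108 w - 6 q\right) - \frac{91}{2} = - \frac{91}{2} - 108 w - 6 q$)
$\sqrt{P{\left(l{\left(14 \right)},-353 \right)} - 301638} = \sqrt{\left(- \frac{91}{2} - -38124 - 6 \left(-6 - 14\right)\right) - 301638} = \sqrt{\left(- \frac{91}{2} + 38124 - 6 \left(-6 - 14\right)\right) - 301638} = \sqrt{\left(- \frac{91}{2} + 38124 - -120\right) - 301638} = \sqrt{\left(- \frac{91}{2} + 38124 + 120\right) - 301638} = \sqrt{\frac{76397}{2} - 301638} = \sqrt{- \frac{526879}{2}} = \frac{i \sqrt{1053758}}{2}$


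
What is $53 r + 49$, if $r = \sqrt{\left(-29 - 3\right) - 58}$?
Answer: $49 + 159 i \sqrt{10} \approx 49.0 + 502.8 i$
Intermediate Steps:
$r = 3 i \sqrt{10}$ ($r = \sqrt{\left(-29 - 3\right) - 58} = \sqrt{-32 - 58} = \sqrt{-90} = 3 i \sqrt{10} \approx 9.4868 i$)
$53 r + 49 = 53 \cdot 3 i \sqrt{10} + 49 = 159 i \sqrt{10} + 49 = 49 + 159 i \sqrt{10}$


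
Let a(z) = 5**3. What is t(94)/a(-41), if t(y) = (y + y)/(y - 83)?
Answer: 188/1375 ≈ 0.13673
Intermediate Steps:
a(z) = 125
t(y) = 2*y/(-83 + y) (t(y) = (2*y)/(-83 + y) = 2*y/(-83 + y))
t(94)/a(-41) = (2*94/(-83 + 94))/125 = (2*94/11)*(1/125) = (2*94*(1/11))*(1/125) = (188/11)*(1/125) = 188/1375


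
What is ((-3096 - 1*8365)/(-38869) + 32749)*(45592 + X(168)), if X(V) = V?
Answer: 58249383969920/38869 ≈ 1.4986e+9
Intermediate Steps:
((-3096 - 1*8365)/(-38869) + 32749)*(45592 + X(168)) = ((-3096 - 1*8365)/(-38869) + 32749)*(45592 + 168) = ((-3096 - 8365)*(-1/38869) + 32749)*45760 = (-11461*(-1/38869) + 32749)*45760 = (11461/38869 + 32749)*45760 = (1272932342/38869)*45760 = 58249383969920/38869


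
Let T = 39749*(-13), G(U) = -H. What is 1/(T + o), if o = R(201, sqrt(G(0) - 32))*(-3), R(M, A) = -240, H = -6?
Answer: -1/516017 ≈ -1.9379e-6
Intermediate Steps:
G(U) = 6 (G(U) = -1*(-6) = 6)
o = 720 (o = -240*(-3) = 720)
T = -516737
1/(T + o) = 1/(-516737 + 720) = 1/(-516017) = -1/516017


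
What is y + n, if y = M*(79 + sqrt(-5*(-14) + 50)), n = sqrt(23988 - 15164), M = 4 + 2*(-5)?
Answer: -474 - 12*sqrt(30) + 2*sqrt(2206) ≈ -445.79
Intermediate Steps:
M = -6 (M = 4 - 10 = -6)
n = 2*sqrt(2206) (n = sqrt(8824) = 2*sqrt(2206) ≈ 93.936)
y = -474 - 12*sqrt(30) (y = -6*(79 + sqrt(-5*(-14) + 50)) = -6*(79 + sqrt(70 + 50)) = -6*(79 + sqrt(120)) = -6*(79 + 2*sqrt(30)) = -474 - 12*sqrt(30) ≈ -539.73)
y + n = (-474 - 12*sqrt(30)) + 2*sqrt(2206) = -474 - 12*sqrt(30) + 2*sqrt(2206)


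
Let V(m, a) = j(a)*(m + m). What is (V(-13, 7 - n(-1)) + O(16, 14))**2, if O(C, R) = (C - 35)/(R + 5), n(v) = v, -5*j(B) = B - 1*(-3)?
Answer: 78961/25 ≈ 3158.4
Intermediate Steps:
j(B) = -3/5 - B/5 (j(B) = -(B - 1*(-3))/5 = -(B + 3)/5 = -(3 + B)/5 = -3/5 - B/5)
O(C, R) = (-35 + C)/(5 + R)
V(m, a) = 2*m*(-3/5 - a/5) (V(m, a) = (-3/5 - a/5)*(m + m) = (-3/5 - a/5)*(2*m) = 2*m*(-3/5 - a/5))
(V(-13, 7 - n(-1)) + O(16, 14))**2 = (-2/5*(-13)*(3 + (7 - 1*(-1))) + (-35 + 16)/(5 + 14))**2 = (-2/5*(-13)*(3 + (7 + 1)) - 19/19)**2 = (-2/5*(-13)*(3 + 8) + (1/19)*(-19))**2 = (-2/5*(-13)*11 - 1)**2 = (286/5 - 1)**2 = (281/5)**2 = 78961/25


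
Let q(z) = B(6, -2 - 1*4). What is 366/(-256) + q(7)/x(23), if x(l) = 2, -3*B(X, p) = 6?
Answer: -311/128 ≈ -2.4297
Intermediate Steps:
B(X, p) = -2 (B(X, p) = -1/3*6 = -2)
q(z) = -2
366/(-256) + q(7)/x(23) = 366/(-256) - 2/2 = 366*(-1/256) - 2*1/2 = -183/128 - 1 = -311/128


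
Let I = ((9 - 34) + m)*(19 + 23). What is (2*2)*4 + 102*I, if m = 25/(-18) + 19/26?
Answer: -1428744/13 ≈ -1.0990e+5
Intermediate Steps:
m = -77/117 (m = 25*(-1/18) + 19*(1/26) = -25/18 + 19/26 = -77/117 ≈ -0.65812)
I = -42028/39 (I = ((9 - 34) - 77/117)*(19 + 23) = (-25 - 77/117)*42 = -3002/117*42 = -42028/39 ≈ -1077.6)
(2*2)*4 + 102*I = (2*2)*4 + 102*(-42028/39) = 4*4 - 1428952/13 = 16 - 1428952/13 = -1428744/13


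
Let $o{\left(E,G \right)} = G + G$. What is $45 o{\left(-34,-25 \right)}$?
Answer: $-2250$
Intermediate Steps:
$o{\left(E,G \right)} = 2 G$
$45 o{\left(-34,-25 \right)} = 45 \cdot 2 \left(-25\right) = 45 \left(-50\right) = -2250$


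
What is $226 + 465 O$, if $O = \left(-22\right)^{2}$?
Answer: $225286$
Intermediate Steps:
$O = 484$
$226 + 465 O = 226 + 465 \cdot 484 = 226 + 225060 = 225286$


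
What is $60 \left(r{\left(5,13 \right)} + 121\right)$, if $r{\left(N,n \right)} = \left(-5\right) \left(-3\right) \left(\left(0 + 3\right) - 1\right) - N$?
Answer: $8760$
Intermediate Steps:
$r{\left(N,n \right)} = 30 - N$ ($r{\left(N,n \right)} = 15 \left(3 - 1\right) - N = 15 \cdot 2 - N = 30 - N$)
$60 \left(r{\left(5,13 \right)} + 121\right) = 60 \left(\left(30 - 5\right) + 121\right) = 60 \left(25 + 121\right) = 60 \cdot 146 = 8760$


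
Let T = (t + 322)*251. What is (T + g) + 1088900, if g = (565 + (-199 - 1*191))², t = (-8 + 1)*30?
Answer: 1147637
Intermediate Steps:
t = -210 (t = -7*30 = -210)
T = 28112 (T = (-210 + 322)*251 = 112*251 = 28112)
g = 30625 (g = (565 + (-199 - 191))² = (565 - 390)² = 175² = 30625)
(T + g) + 1088900 = (28112 + 30625) + 1088900 = 58737 + 1088900 = 1147637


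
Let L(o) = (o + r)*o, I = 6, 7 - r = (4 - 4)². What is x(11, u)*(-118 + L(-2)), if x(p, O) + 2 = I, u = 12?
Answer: -512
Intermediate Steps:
r = 7 (r = 7 - (4 - 4)² = 7 - 1*0² = 7 - 1*0 = 7 + 0 = 7)
x(p, O) = 4 (x(p, O) = -2 + 6 = 4)
L(o) = o*(7 + o) (L(o) = (o + 7)*o = (7 + o)*o = o*(7 + o))
x(11, u)*(-118 + L(-2)) = 4*(-118 - 2*(7 - 2)) = 4*(-118 - 2*5) = 4*(-118 - 10) = 4*(-128) = -512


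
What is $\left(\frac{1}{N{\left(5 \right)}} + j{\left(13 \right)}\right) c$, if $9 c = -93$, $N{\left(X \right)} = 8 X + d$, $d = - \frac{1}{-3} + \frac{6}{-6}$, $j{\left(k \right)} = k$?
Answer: $- \frac{47647}{354} \approx -134.6$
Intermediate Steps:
$d = - \frac{2}{3}$ ($d = \left(-1\right) \left(- \frac{1}{3}\right) + 6 \left(- \frac{1}{6}\right) = \frac{1}{3} - 1 = - \frac{2}{3} \approx -0.66667$)
$N{\left(X \right)} = - \frac{2}{3} + 8 X$ ($N{\left(X \right)} = 8 X - \frac{2}{3} = - \frac{2}{3} + 8 X$)
$c = - \frac{31}{3}$ ($c = \frac{1}{9} \left(-93\right) = - \frac{31}{3} \approx -10.333$)
$\left(\frac{1}{N{\left(5 \right)}} + j{\left(13 \right)}\right) c = \left(\frac{1}{- \frac{2}{3} + 8 \cdot 5} + 13\right) \left(- \frac{31}{3}\right) = \left(\frac{1}{- \frac{2}{3} + 40} + 13\right) \left(- \frac{31}{3}\right) = \left(\frac{1}{\frac{118}{3}} + 13\right) \left(- \frac{31}{3}\right) = \left(\frac{3}{118} + 13\right) \left(- \frac{31}{3}\right) = \frac{1537}{118} \left(- \frac{31}{3}\right) = - \frac{47647}{354}$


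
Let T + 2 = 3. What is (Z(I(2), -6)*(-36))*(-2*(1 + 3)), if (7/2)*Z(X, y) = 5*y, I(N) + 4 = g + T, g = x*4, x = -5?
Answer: -17280/7 ≈ -2468.6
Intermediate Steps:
T = 1 (T = -2 + 3 = 1)
g = -20 (g = -5*4 = -20)
I(N) = -23 (I(N) = -4 + (-20 + 1) = -4 - 19 = -23)
Z(X, y) = 10*y/7 (Z(X, y) = 2*(5*y)/7 = 10*y/7)
(Z(I(2), -6)*(-36))*(-2*(1 + 3)) = (((10/7)*(-6))*(-36))*(-2*(1 + 3)) = (-60/7*(-36))*(-2*4) = (2160/7)*(-8) = -17280/7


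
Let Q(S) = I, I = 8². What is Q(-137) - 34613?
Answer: -34549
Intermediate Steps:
I = 64
Q(S) = 64
Q(-137) - 34613 = 64 - 34613 = -34549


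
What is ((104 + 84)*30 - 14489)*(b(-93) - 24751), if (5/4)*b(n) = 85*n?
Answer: 274982675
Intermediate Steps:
b(n) = 68*n (b(n) = 4*(85*n)/5 = 68*n)
((104 + 84)*30 - 14489)*(b(-93) - 24751) = ((104 + 84)*30 - 14489)*(68*(-93) - 24751) = (188*30 - 14489)*(-6324 - 24751) = (5640 - 14489)*(-31075) = -8849*(-31075) = 274982675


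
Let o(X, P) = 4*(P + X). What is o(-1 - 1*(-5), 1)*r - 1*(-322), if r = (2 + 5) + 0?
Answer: 462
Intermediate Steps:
r = 7 (r = 7 + 0 = 7)
o(X, P) = 4*P + 4*X
o(-1 - 1*(-5), 1)*r - 1*(-322) = (4*1 + 4*(-1 - 1*(-5)))*7 - 1*(-322) = (4 + 4*(-1 + 5))*7 + 322 = (4 + 4*4)*7 + 322 = (4 + 16)*7 + 322 = 20*7 + 322 = 140 + 322 = 462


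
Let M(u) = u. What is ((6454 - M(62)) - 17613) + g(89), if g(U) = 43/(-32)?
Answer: -359115/32 ≈ -11222.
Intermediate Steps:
g(U) = -43/32 (g(U) = 43*(-1/32) = -43/32)
((6454 - M(62)) - 17613) + g(89) = ((6454 - 1*62) - 17613) - 43/32 = ((6454 - 62) - 17613) - 43/32 = (6392 - 17613) - 43/32 = -11221 - 43/32 = -359115/32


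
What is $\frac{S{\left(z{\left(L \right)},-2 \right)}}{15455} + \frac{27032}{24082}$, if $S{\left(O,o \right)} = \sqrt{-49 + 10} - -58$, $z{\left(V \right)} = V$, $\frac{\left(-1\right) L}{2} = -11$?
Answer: $\frac{209588158}{186093655} + \frac{i \sqrt{39}}{15455} \approx 1.1263 + 0.00040408 i$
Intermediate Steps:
$L = 22$ ($L = \left(-2\right) \left(-11\right) = 22$)
$S{\left(O,o \right)} = 58 + i \sqrt{39}$ ($S{\left(O,o \right)} = \sqrt{-39} + 58 = i \sqrt{39} + 58 = 58 + i \sqrt{39}$)
$\frac{S{\left(z{\left(L \right)},-2 \right)}}{15455} + \frac{27032}{24082} = \frac{58 + i \sqrt{39}}{15455} + \frac{27032}{24082} = \left(58 + i \sqrt{39}\right) \frac{1}{15455} + 27032 \cdot \frac{1}{24082} = \left(\frac{58}{15455} + \frac{i \sqrt{39}}{15455}\right) + \frac{13516}{12041} = \frac{209588158}{186093655} + \frac{i \sqrt{39}}{15455}$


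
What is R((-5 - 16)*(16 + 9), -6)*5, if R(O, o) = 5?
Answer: 25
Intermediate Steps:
R((-5 - 16)*(16 + 9), -6)*5 = 5*5 = 25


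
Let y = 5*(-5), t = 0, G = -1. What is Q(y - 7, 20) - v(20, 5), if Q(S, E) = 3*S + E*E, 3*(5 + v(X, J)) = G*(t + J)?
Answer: 932/3 ≈ 310.67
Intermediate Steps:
y = -25
v(X, J) = -5 - J/3 (v(X, J) = -5 + (-(0 + J))/3 = -5 + (-J)/3 = -5 - J/3)
Q(S, E) = E² + 3*S (Q(S, E) = 3*S + E² = E² + 3*S)
Q(y - 7, 20) - v(20, 5) = (20² + 3*(-25 - 7)) - (-5 - ⅓*5) = (400 + 3*(-32)) - (-5 - 5/3) = (400 - 96) - 1*(-20/3) = 304 + 20/3 = 932/3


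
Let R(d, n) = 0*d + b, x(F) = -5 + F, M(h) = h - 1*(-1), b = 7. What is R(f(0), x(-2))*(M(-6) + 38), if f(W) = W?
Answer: 231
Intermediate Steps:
M(h) = 1 + h (M(h) = h + 1 = 1 + h)
R(d, n) = 7 (R(d, n) = 0*d + 7 = 0 + 7 = 7)
R(f(0), x(-2))*(M(-6) + 38) = 7*((1 - 6) + 38) = 7*(-5 + 38) = 7*33 = 231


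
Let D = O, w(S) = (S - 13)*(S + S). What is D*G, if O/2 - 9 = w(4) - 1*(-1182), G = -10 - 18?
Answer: -62664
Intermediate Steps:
G = -28
w(S) = 2*S*(-13 + S) (w(S) = (-13 + S)*(2*S) = 2*S*(-13 + S))
O = 2238 (O = 18 + 2*(2*4*(-13 + 4) - 1*(-1182)) = 18 + 2*(2*4*(-9) + 1182) = 18 + 2*(-72 + 1182) = 18 + 2*1110 = 18 + 2220 = 2238)
D = 2238
D*G = 2238*(-28) = -62664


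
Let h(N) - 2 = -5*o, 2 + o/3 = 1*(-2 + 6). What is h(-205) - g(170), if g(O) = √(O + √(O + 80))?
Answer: -28 - √(170 + 5*√10) ≈ -41.631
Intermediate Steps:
o = 6 (o = -6 + 3*(1*(-2 + 6)) = -6 + 3*(1*4) = -6 + 3*4 = -6 + 12 = 6)
h(N) = -28 (h(N) = 2 - 5*6 = 2 - 30 = -28)
g(O) = √(O + √(80 + O))
h(-205) - g(170) = -28 - √(170 + √(80 + 170)) = -28 - √(170 + √250) = -28 - √(170 + 5*√10)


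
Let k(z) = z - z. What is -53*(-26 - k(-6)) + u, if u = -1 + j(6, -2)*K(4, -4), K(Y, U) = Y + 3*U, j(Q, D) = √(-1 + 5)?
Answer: 1361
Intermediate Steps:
k(z) = 0
j(Q, D) = 2 (j(Q, D) = √4 = 2)
u = -17 (u = -1 + 2*(4 + 3*(-4)) = -1 + 2*(4 - 12) = -1 + 2*(-8) = -1 - 16 = -17)
-53*(-26 - k(-6)) + u = -53*(-26 - 1*0) - 17 = -53*(-26 + 0) - 17 = -53*(-26) - 17 = 1378 - 17 = 1361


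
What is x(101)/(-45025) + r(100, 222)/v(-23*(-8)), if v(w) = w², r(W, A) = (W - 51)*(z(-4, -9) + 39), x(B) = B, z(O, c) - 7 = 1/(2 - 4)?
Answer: 193927563/3048732800 ≈ 0.063609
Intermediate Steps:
z(O, c) = 13/2 (z(O, c) = 7 + 1/(2 - 4) = 7 + 1/(-2) = 7 - ½ = 13/2)
r(W, A) = -4641/2 + 91*W/2 (r(W, A) = (W - 51)*(13/2 + 39) = (-51 + W)*(91/2) = -4641/2 + 91*W/2)
x(101)/(-45025) + r(100, 222)/v(-23*(-8)) = 101/(-45025) + (-4641/2 + (91/2)*100)/((-23*(-8))²) = 101*(-1/45025) + (-4641/2 + 4550)/(184²) = -101/45025 + (4459/2)/33856 = -101/45025 + (4459/2)*(1/33856) = -101/45025 + 4459/67712 = 193927563/3048732800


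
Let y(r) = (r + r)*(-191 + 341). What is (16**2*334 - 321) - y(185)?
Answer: 29683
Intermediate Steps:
y(r) = 300*r (y(r) = (2*r)*150 = 300*r)
(16**2*334 - 321) - y(185) = (16**2*334 - 321) - 300*185 = (256*334 - 321) - 1*55500 = (85504 - 321) - 55500 = 85183 - 55500 = 29683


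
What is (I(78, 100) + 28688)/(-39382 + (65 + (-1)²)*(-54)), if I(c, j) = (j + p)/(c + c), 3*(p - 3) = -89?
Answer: -3356551/5024682 ≈ -0.66801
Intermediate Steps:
p = -80/3 (p = 3 + (⅓)*(-89) = 3 - 89/3 = -80/3 ≈ -26.667)
I(c, j) = (-80/3 + j)/(2*c) (I(c, j) = (j - 80/3)/(c + c) = (-80/3 + j)/((2*c)) = (-80/3 + j)*(1/(2*c)) = (-80/3 + j)/(2*c))
(I(78, 100) + 28688)/(-39382 + (65 + (-1)²)*(-54)) = ((⅙)*(-80 + 3*100)/78 + 28688)/(-39382 + (65 + (-1)²)*(-54)) = ((⅙)*(1/78)*(-80 + 300) + 28688)/(-39382 + (65 + 1)*(-54)) = ((⅙)*(1/78)*220 + 28688)/(-39382 + 66*(-54)) = (55/117 + 28688)/(-39382 - 3564) = (3356551/117)/(-42946) = (3356551/117)*(-1/42946) = -3356551/5024682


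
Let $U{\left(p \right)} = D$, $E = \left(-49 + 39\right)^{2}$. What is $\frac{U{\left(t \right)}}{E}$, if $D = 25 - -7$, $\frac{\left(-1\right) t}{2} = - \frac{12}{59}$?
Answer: $\frac{8}{25} \approx 0.32$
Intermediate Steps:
$E = 100$ ($E = \left(-10\right)^{2} = 100$)
$t = \frac{24}{59}$ ($t = - 2 \left(- \frac{12}{59}\right) = - 2 \left(\left(-12\right) \frac{1}{59}\right) = \left(-2\right) \left(- \frac{12}{59}\right) = \frac{24}{59} \approx 0.40678$)
$D = 32$ ($D = 25 + 7 = 32$)
$U{\left(p \right)} = 32$
$\frac{U{\left(t \right)}}{E} = \frac{32}{100} = 32 \cdot \frac{1}{100} = \frac{8}{25}$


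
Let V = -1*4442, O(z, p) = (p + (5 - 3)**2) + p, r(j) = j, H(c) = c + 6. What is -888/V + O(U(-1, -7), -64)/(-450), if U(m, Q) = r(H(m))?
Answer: 237602/499725 ≈ 0.47547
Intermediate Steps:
H(c) = 6 + c
U(m, Q) = 6 + m
O(z, p) = 4 + 2*p (O(z, p) = (p + 2**2) + p = (p + 4) + p = (4 + p) + p = 4 + 2*p)
V = -4442
-888/V + O(U(-1, -7), -64)/(-450) = -888/(-4442) + (4 + 2*(-64))/(-450) = -888*(-1/4442) + (4 - 128)*(-1/450) = 444/2221 - 124*(-1/450) = 444/2221 + 62/225 = 237602/499725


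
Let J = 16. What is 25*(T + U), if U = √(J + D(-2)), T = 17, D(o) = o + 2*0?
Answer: 425 + 25*√14 ≈ 518.54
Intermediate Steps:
D(o) = o (D(o) = o + 0 = o)
U = √14 (U = √(16 - 2) = √14 ≈ 3.7417)
25*(T + U) = 25*(17 + √14) = 425 + 25*√14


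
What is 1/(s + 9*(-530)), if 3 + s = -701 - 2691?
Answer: -1/8165 ≈ -0.00012247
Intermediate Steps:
s = -3395 (s = -3 + (-701 - 2691) = -3 - 3392 = -3395)
1/(s + 9*(-530)) = 1/(-3395 + 9*(-530)) = 1/(-3395 - 4770) = 1/(-8165) = -1/8165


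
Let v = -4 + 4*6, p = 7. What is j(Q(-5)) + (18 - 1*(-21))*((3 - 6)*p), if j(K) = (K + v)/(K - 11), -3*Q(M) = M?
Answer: -22997/28 ≈ -821.32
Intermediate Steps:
Q(M) = -M/3
v = 20 (v = -4 + 24 = 20)
j(K) = (20 + K)/(-11 + K) (j(K) = (K + 20)/(K - 11) = (20 + K)/(-11 + K))
j(Q(-5)) + (18 - 1*(-21))*((3 - 6)*p) = (20 - 1/3*(-5))/(-11 - 1/3*(-5)) + (18 - 1*(-21))*((3 - 6)*7) = (20 + 5/3)/(-11 + 5/3) + (18 + 21)*(-3*7) = (65/3)/(-28/3) + 39*(-21) = -3/28*65/3 - 819 = -65/28 - 819 = -22997/28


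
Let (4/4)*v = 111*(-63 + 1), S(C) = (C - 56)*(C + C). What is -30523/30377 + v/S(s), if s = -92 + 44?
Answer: -85632691/50547328 ≈ -1.6941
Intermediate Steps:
s = -48
S(C) = 2*C*(-56 + C) (S(C) = (-56 + C)*(2*C) = 2*C*(-56 + C))
v = -6882 (v = 111*(-63 + 1) = 111*(-62) = -6882)
-30523/30377 + v/S(s) = -30523/30377 - 6882*(-1/(96*(-56 - 48))) = -30523*1/30377 - 6882/(2*(-48)*(-104)) = -30523/30377 - 6882/9984 = -30523/30377 - 6882*1/9984 = -30523/30377 - 1147/1664 = -85632691/50547328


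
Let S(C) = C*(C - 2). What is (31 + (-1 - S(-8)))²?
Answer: 2500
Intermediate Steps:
S(C) = C*(-2 + C)
(31 + (-1 - S(-8)))² = (31 + (-1 - (-8)*(-2 - 8)))² = (31 + (-1 - (-8)*(-10)))² = (31 + (-1 - 1*80))² = (31 + (-1 - 80))² = (31 - 81)² = (-50)² = 2500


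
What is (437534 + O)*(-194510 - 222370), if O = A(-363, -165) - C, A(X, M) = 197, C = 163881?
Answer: -114162588000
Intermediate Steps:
O = -163684 (O = 197 - 1*163881 = 197 - 163881 = -163684)
(437534 + O)*(-194510 - 222370) = (437534 - 163684)*(-194510 - 222370) = 273850*(-416880) = -114162588000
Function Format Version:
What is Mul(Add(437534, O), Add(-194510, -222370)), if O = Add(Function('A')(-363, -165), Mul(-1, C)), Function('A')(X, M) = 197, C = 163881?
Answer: -114162588000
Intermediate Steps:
O = -163684 (O = Add(197, Mul(-1, 163881)) = Add(197, -163881) = -163684)
Mul(Add(437534, O), Add(-194510, -222370)) = Mul(Add(437534, -163684), Add(-194510, -222370)) = Mul(273850, -416880) = -114162588000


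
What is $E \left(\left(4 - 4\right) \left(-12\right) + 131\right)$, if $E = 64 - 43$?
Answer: $2751$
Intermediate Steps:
$E = 21$ ($E = 64 - 43 = 21$)
$E \left(\left(4 - 4\right) \left(-12\right) + 131\right) = 21 \left(\left(4 - 4\right) \left(-12\right) + 131\right) = 21 \left(0 \left(-12\right) + 131\right) = 21 \left(0 + 131\right) = 21 \cdot 131 = 2751$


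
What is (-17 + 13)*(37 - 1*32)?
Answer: -20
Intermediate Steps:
(-17 + 13)*(37 - 1*32) = -4*(37 - 32) = -4*5 = -20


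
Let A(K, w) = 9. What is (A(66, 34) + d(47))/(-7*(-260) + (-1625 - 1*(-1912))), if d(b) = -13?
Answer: -4/2107 ≈ -0.0018984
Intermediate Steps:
(A(66, 34) + d(47))/(-7*(-260) + (-1625 - 1*(-1912))) = (9 - 13)/(-7*(-260) + (-1625 - 1*(-1912))) = -4/(1820 + (-1625 + 1912)) = -4/(1820 + 287) = -4/2107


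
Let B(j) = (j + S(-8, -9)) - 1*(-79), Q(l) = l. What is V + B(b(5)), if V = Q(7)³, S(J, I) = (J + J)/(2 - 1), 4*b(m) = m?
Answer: 1629/4 ≈ 407.25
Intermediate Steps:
b(m) = m/4
S(J, I) = 2*J (S(J, I) = (2*J)/1 = (2*J)*1 = 2*J)
V = 343 (V = 7³ = 343)
B(j) = 63 + j (B(j) = (j + 2*(-8)) - 1*(-79) = (j - 16) + 79 = (-16 + j) + 79 = 63 + j)
V + B(b(5)) = 343 + (63 + (¼)*5) = 343 + (63 + 5/4) = 343 + 257/4 = 1629/4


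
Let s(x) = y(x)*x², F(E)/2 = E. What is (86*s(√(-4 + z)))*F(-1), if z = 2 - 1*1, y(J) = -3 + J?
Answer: -1548 + 516*I*√3 ≈ -1548.0 + 893.74*I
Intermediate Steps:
F(E) = 2*E
z = 1 (z = 2 - 1 = 1)
s(x) = x²*(-3 + x) (s(x) = (-3 + x)*x² = x²*(-3 + x))
(86*s(√(-4 + z)))*F(-1) = (86*((√(-4 + 1))²*(-3 + √(-4 + 1))))*(2*(-1)) = (86*((√(-3))²*(-3 + √(-3))))*(-2) = (86*((I*√3)²*(-3 + I*√3)))*(-2) = (86*(-3*(-3 + I*√3)))*(-2) = (86*(9 - 3*I*√3))*(-2) = (774 - 258*I*√3)*(-2) = -1548 + 516*I*√3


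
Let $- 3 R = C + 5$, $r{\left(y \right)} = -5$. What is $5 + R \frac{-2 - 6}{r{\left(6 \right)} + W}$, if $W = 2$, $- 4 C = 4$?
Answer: $\frac{13}{9} \approx 1.4444$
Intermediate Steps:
$C = -1$ ($C = \left(- \frac{1}{4}\right) 4 = -1$)
$R = - \frac{4}{3}$ ($R = - \frac{-1 + 5}{3} = \left(- \frac{1}{3}\right) 4 = - \frac{4}{3} \approx -1.3333$)
$5 + R \frac{-2 - 6}{r{\left(6 \right)} + W} = 5 - \frac{4 \frac{-2 - 6}{-5 + 2}}{3} = 5 - \frac{4 \left(- \frac{8}{-3}\right)}{3} = 5 - \frac{4 \left(\left(-8\right) \left(- \frac{1}{3}\right)\right)}{3} = 5 - \frac{32}{9} = \frac{13}{9}$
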